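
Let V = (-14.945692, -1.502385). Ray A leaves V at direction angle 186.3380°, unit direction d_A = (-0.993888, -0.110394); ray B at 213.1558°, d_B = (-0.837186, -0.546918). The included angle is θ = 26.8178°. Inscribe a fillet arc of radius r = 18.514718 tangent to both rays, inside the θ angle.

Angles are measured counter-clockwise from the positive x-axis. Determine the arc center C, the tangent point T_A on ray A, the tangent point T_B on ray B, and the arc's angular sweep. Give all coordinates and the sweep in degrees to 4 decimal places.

bisector direction at 199.7469° = (-0.941194,-0.337866)
center distance |VC| = r/sin(θ/2) = 18.514718/sin(13.4089°) = 79.839575
C = V + |VC|·bis = (-90.0902,-28.4774)
T_A = V + ((C−V)·d_A)·d_A = V + 77.6631·d_A = (-92.1341,-10.0759)
T_B = V + ((C−V)·d_B)·d_B = V + 77.6631·d_B = (-79.9642,-43.9777)
sweep = 180° − θ = 153.1822°

center=(-90.0902,-28.4774) T_A=(-92.1341,-10.0759) T_B=(-79.9642,-43.9777) sweep=153.1822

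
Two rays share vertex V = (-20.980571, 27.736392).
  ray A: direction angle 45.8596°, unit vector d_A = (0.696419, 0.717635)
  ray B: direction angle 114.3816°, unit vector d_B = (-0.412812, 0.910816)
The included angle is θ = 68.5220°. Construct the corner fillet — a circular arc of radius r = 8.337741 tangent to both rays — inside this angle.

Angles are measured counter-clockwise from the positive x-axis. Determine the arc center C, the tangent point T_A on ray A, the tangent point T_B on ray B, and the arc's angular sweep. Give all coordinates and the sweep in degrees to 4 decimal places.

center=(-18.4395,42.3272) T_A=(-12.4560,36.5207) T_B=(-26.0336,38.8853) sweep=111.4780

bisector direction at 80.1206° = (0.171575,0.985171)
center distance |VC| = r/sin(θ/2) = 8.337741/sin(34.2610°) = 14.810444
C = V + |VC|·bis = (-18.4395,42.3272)
T_A = V + ((C−V)·d_A)·d_A = V + 12.2406·d_A = (-12.4560,36.5207)
T_B = V + ((C−V)·d_B)·d_B = V + 12.2406·d_B = (-26.0336,38.8853)
sweep = 180° − θ = 111.4780°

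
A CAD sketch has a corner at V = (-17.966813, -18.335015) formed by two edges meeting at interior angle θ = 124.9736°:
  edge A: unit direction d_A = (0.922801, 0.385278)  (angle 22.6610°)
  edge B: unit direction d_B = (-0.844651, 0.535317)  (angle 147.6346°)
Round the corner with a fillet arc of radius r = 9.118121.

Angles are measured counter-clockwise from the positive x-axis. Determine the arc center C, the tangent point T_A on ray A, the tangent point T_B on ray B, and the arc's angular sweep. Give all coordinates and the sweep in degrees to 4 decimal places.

bisector direction at 85.1478° = (0.084586,0.996416)
center distance |VC| = r/sin(θ/2) = 9.118121/sin(62.4868°) = 10.280838
C = V + |VC|·bis = (-17.0972,-8.0910)
T_A = V + ((C−V)·d_A)·d_A = V + 4.7493·d_A = (-13.5842,-16.5052)
T_B = V + ((C−V)·d_B)·d_B = V + 4.7493·d_B = (-21.9783,-15.7927)
sweep = 180° − θ = 55.0264°

center=(-17.0972,-8.0910) T_A=(-13.5842,-16.5052) T_B=(-21.9783,-15.7927) sweep=55.0264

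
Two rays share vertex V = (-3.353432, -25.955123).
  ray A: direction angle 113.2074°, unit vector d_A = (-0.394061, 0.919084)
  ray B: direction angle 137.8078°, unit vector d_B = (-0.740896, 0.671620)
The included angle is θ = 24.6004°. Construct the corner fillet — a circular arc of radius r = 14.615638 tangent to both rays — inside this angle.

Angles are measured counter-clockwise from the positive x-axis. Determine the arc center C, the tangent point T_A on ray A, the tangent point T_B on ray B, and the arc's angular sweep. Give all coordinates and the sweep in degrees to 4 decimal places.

bisector direction at 125.5076° = (-0.580811,0.814038)
center distance |VC| = r/sin(θ/2) = 14.615638/sin(12.3002°) = 68.607133
C = V + |VC|·bis = (-43.2012,29.8937)
T_A = V + ((C−V)·d_A)·d_A = V + 67.0322·d_A = (-29.7682,35.6532)
T_B = V + ((C−V)·d_B)·d_B = V + 67.0322·d_B = (-53.0174,19.0651)
sweep = 180° − θ = 155.3996°

center=(-43.2012,29.8937) T_A=(-29.7682,35.6532) T_B=(-53.0174,19.0651) sweep=155.3996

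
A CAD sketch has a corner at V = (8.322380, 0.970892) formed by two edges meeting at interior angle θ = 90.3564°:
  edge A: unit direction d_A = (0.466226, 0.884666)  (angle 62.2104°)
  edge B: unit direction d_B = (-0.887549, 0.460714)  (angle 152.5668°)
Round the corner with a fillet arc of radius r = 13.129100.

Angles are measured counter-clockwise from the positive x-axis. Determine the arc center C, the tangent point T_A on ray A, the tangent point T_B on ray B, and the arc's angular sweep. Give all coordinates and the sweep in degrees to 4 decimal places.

center=(2.7907,18.6349) T_A=(14.4056,12.5137) T_B=(-3.2581,6.9821) sweep=89.6436

bisector direction at 107.3886° = (-0.298851,0.954300)
center distance |VC| = r/sin(θ/2) = 13.129100/sin(45.1782°) = 18.509872
C = V + |VC|·bis = (2.7907,18.6349)
T_A = V + ((C−V)·d_A)·d_A = V + 13.0477·d_A = (14.4056,12.5137)
T_B = V + ((C−V)·d_B)·d_B = V + 13.0477·d_B = (-3.2581,6.9821)
sweep = 180° − θ = 89.6436°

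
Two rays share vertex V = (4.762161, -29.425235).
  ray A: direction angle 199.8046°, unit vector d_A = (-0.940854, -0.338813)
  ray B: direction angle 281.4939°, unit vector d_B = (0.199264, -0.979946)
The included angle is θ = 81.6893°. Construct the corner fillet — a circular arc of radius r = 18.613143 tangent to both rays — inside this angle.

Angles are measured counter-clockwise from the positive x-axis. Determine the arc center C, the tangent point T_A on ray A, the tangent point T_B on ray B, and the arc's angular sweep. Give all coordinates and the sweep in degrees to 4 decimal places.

bisector direction at 240.6492° = (-0.490155,-0.871635)
center distance |VC| = r/sin(θ/2) = 18.613143/sin(40.8447°) = 28.460014
C = V + |VC|·bis = (-9.1876,-54.2320)
T_A = V + ((C−V)·d_A)·d_A = V + 21.5296·d_A = (-15.4940,-36.7198)
T_B = V + ((C−V)·d_B)·d_B = V + 21.5296·d_B = (9.0522,-50.5231)
sweep = 180° − θ = 98.3107°

center=(-9.1876,-54.2320) T_A=(-15.4940,-36.7198) T_B=(9.0522,-50.5231) sweep=98.3107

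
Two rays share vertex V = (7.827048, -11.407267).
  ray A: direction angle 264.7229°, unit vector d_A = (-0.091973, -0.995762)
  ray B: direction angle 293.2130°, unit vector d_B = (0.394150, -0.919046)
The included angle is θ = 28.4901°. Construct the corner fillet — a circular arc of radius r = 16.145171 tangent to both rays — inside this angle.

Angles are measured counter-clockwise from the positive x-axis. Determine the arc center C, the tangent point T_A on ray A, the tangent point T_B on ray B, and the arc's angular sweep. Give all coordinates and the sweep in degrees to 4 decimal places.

bisector direction at 278.9679° = (0.155882,-0.987776)
center distance |VC| = r/sin(θ/2) = 16.145171/sin(14.2451°) = 65.612225
C = V + |VC|·bis = (18.0548,-76.2174)
T_A = V + ((C−V)·d_A)·d_A = V + 63.5948·d_A = (1.9781,-74.7325)
T_B = V + ((C−V)·d_B)·d_B = V + 63.5948·d_B = (32.8930,-69.8538)
sweep = 180° − θ = 151.5099°

center=(18.0548,-76.2174) T_A=(1.9781,-74.7325) T_B=(32.8930,-69.8538) sweep=151.5099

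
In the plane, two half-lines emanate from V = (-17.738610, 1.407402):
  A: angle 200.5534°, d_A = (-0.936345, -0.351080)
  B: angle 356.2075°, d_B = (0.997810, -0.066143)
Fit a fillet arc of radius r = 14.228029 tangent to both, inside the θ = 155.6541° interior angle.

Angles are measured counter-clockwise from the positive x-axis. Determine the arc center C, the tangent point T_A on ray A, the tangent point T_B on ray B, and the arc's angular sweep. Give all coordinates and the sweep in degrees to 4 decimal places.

center=(-15.6172,-12.9925) T_A=(-20.6124,0.3299) T_B=(-14.6762,1.2044) sweep=24.3459

bisector direction at 278.3804° = (0.145745,-0.989322)
center distance |VC| = r/sin(θ/2) = 14.228029/sin(77.8270°) = 14.555297
C = V + |VC|·bis = (-15.6172,-12.9925)
T_A = V + ((C−V)·d_A)·d_A = V + 3.0692·d_A = (-20.6124,0.3299)
T_B = V + ((C−V)·d_B)·d_B = V + 3.0692·d_B = (-14.6762,1.2044)
sweep = 180° − θ = 24.3459°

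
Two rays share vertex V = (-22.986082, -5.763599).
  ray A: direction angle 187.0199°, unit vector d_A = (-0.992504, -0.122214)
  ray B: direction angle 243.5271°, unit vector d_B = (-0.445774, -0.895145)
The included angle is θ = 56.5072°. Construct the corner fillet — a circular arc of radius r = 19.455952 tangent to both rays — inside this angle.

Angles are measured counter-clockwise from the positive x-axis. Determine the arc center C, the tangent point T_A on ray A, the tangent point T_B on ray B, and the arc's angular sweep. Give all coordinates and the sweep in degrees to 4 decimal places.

center=(-56.5407,-29.4983) T_A=(-58.9185,-10.1882) T_B=(-39.1248,-38.1713) sweep=123.4928

bisector direction at 215.2735° = (-0.816405,-0.577480)
center distance |VC| = r/sin(θ/2) = 19.455952/sin(28.2536°) = 41.100505
C = V + |VC|·bis = (-56.5407,-29.4983)
T_A = V + ((C−V)·d_A)·d_A = V + 36.2038·d_A = (-58.9185,-10.1882)
T_B = V + ((C−V)·d_B)·d_B = V + 36.2038·d_B = (-39.1248,-38.1713)
sweep = 180° − θ = 123.4928°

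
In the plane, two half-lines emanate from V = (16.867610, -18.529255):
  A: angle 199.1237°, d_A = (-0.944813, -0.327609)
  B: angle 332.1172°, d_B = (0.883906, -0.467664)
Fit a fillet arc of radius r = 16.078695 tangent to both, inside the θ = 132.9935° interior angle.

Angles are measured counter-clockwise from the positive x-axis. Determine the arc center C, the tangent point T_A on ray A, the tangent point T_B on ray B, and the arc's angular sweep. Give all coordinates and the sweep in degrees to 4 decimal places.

bisector direction at 265.6205° = (-0.076363,-0.997080)
center distance |VC| = r/sin(θ/2) = 16.078695/sin(66.4968°) = 17.533302
C = V + |VC|·bis = (15.5287,-36.0114)
T_A = V + ((C−V)·d_A)·d_A = V + 6.9923·d_A = (10.2612,-20.8200)
T_B = V + ((C−V)·d_B)·d_B = V + 6.9923·d_B = (23.0481,-21.7993)
sweep = 180° − θ = 47.0065°

center=(15.5287,-36.0114) T_A=(10.2612,-20.8200) T_B=(23.0481,-21.7993) sweep=47.0065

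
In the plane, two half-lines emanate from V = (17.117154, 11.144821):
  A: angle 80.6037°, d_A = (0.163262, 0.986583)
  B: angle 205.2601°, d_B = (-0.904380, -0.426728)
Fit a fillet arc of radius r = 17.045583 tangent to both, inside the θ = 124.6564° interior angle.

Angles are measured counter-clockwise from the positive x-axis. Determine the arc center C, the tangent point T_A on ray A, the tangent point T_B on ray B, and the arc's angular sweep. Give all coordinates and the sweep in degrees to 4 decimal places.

bisector direction at 142.9319° = (-0.797920,0.602764)
center distance |VC| = r/sin(θ/2) = 17.045583/sin(62.3282°) = 19.247012
C = V + |VC|·bis = (1.7596,22.7462)
T_A = V + ((C−V)·d_A)·d_A = V + 8.9384·d_A = (18.5765,19.9633)
T_B = V + ((C−V)·d_B)·d_B = V + 8.9384·d_B = (9.0334,7.3305)
sweep = 180° − θ = 55.3436°

center=(1.7596,22.7462) T_A=(18.5765,19.9633) T_B=(9.0334,7.3305) sweep=55.3436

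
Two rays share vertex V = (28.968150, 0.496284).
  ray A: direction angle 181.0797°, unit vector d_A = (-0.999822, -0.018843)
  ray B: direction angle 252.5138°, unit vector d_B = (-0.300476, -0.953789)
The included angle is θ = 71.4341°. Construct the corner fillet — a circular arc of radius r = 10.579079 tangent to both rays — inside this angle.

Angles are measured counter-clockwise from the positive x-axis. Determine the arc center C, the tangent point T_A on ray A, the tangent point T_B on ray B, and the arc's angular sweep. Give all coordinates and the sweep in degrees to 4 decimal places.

bisector direction at 216.7968° = (-0.800765,-0.598978)
center distance |VC| = r/sin(θ/2) = 10.579079/sin(35.7171°) = 18.121600
C = V + |VC|·bis = (14.4570,-10.3582)
T_A = V + ((C−V)·d_A)·d_A = V + 14.7131·d_A = (14.2577,0.2190)
T_B = V + ((C−V)·d_B)·d_B = V + 14.7131·d_B = (24.5472,-13.5369)
sweep = 180° − θ = 108.5659°

center=(14.4570,-10.3582) T_A=(14.2577,0.2190) T_B=(24.5472,-13.5369) sweep=108.5659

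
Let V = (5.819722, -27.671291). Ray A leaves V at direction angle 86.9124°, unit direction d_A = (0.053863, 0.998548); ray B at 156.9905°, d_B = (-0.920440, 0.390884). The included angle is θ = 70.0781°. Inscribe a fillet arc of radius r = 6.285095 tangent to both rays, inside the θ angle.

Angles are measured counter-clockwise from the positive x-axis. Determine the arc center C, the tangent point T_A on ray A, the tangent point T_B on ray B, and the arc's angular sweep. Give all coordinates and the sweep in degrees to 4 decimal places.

center=(0.0265,-18.3827) T_A=(6.3025,-18.7213) T_B=(-2.4302,-24.1678) sweep=109.9219

bisector direction at 121.9515° = (-0.529200,0.848497)
center distance |VC| = r/sin(θ/2) = 6.285095/sin(35.0391°) = 10.947076
C = V + |VC|·bis = (0.0265,-18.3827)
T_A = V + ((C−V)·d_A)·d_A = V + 8.9630·d_A = (6.3025,-18.7213)
T_B = V + ((C−V)·d_B)·d_B = V + 8.9630·d_B = (-2.4302,-24.1678)
sweep = 180° − θ = 109.9219°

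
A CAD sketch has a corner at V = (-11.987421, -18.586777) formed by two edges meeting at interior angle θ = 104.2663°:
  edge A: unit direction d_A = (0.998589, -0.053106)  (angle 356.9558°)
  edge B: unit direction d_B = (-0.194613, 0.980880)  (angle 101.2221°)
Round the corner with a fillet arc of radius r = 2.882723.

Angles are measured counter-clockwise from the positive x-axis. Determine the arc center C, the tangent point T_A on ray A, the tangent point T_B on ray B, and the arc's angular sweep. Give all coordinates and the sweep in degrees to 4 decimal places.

center=(-9.5960,-15.8272) T_A=(-9.7491,-18.7058) T_B=(-12.4236,-16.3882) sweep=75.7337

bisector direction at 49.0890° = (0.654887,0.755727)
center distance |VC| = r/sin(θ/2) = 2.882723/sin(52.1332°) = 3.651608
C = V + |VC|·bis = (-9.5960,-15.8272)
T_A = V + ((C−V)·d_A)·d_A = V + 2.2415·d_A = (-9.7491,-18.7058)
T_B = V + ((C−V)·d_B)·d_B = V + 2.2415·d_B = (-12.4236,-16.3882)
sweep = 180° − θ = 75.7337°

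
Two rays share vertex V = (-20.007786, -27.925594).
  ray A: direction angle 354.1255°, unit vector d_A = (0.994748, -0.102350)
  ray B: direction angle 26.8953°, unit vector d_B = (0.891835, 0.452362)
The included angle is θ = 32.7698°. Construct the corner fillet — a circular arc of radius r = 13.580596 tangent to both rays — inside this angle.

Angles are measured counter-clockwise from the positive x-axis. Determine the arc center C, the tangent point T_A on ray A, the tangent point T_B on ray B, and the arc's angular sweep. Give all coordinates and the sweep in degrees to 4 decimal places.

center=(27.3275,-19.1436) T_A=(25.9375,-32.6529) T_B=(21.1841,-7.0320) sweep=147.2302

bisector direction at 10.5104° = (0.983222,0.182414)
center distance |VC| = r/sin(θ/2) = 13.580596/sin(16.3849°) = 48.143012
C = V + |VC|·bis = (27.3275,-19.1436)
T_A = V + ((C−V)·d_A)·d_A = V + 46.1878·d_A = (25.9375,-32.6529)
T_B = V + ((C−V)·d_B)·d_B = V + 46.1878·d_B = (21.1841,-7.0320)
sweep = 180° − θ = 147.2302°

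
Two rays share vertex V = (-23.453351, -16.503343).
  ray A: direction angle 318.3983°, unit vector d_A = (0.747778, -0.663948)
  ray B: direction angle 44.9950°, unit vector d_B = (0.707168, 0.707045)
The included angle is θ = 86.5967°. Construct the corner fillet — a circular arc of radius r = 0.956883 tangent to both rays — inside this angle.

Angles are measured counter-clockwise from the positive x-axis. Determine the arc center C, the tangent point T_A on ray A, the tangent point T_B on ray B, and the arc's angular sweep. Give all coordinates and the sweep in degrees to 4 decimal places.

center=(-22.0587,-16.4620) T_A=(-22.6940,-17.1776) T_B=(-22.7352,-15.7854) sweep=93.4033

bisector direction at 1.6967° = (0.999562,0.029608)
center distance |VC| = r/sin(θ/2) = 0.956883/sin(43.2983°) = 1.395285
C = V + |VC|·bis = (-22.0587,-16.4620)
T_A = V + ((C−V)·d_A)·d_A = V + 1.0155·d_A = (-22.6940,-17.1776)
T_B = V + ((C−V)·d_B)·d_B = V + 1.0155·d_B = (-22.7352,-15.7854)
sweep = 180° − θ = 93.4033°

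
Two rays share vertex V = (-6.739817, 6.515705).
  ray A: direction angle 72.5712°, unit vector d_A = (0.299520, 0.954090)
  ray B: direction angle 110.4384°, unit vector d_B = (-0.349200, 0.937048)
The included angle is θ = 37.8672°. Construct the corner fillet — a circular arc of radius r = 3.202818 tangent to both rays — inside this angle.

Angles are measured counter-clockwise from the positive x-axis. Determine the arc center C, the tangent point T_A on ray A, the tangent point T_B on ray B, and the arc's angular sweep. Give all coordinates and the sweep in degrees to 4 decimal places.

bisector direction at 91.5048° = (-0.026261,0.999655)
center distance |VC| = r/sin(θ/2) = 3.202818/sin(18.9336°) = 9.870856
C = V + |VC|·bis = (-6.9990,16.3832)
T_A = V + ((C−V)·d_A)·d_A = V + 9.3368·d_A = (-3.9433,15.4238)
T_B = V + ((C−V)·d_B)·d_B = V + 9.3368·d_B = (-10.0002,15.2647)
sweep = 180° − θ = 142.1328°

center=(-6.9990,16.3832) T_A=(-3.9433,15.4238) T_B=(-10.0002,15.2647) sweep=142.1328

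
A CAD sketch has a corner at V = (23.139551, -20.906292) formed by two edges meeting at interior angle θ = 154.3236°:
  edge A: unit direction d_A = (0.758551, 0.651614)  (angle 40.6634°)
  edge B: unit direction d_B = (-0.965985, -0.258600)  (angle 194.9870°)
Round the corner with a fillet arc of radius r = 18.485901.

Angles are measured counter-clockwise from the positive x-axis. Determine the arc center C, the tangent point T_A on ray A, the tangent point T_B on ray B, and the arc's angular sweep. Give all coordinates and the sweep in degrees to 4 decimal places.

center=(14.2895,-4.1386) T_A=(26.3352,-18.1611) T_B=(19.0700,-21.9957) sweep=25.6764

bisector direction at 117.8252° = (-0.466776,0.884376)
center distance |VC| = r/sin(θ/2) = 18.485901/sin(77.1618°) = 18.959871
C = V + |VC|·bis = (14.2895,-4.1386)
T_A = V + ((C−V)·d_A)·d_A = V + 4.2129·d_A = (26.3352,-18.1611)
T_B = V + ((C−V)·d_B)·d_B = V + 4.2129·d_B = (19.0700,-21.9957)
sweep = 180° − θ = 25.6764°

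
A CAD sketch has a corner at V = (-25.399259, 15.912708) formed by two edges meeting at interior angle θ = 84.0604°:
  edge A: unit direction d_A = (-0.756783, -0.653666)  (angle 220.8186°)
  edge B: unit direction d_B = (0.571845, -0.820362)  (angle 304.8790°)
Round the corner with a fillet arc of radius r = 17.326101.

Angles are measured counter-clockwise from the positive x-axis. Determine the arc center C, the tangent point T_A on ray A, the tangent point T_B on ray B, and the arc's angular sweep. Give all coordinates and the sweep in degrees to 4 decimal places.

bisector direction at 262.8488° = (-0.124488,-0.992221)
center distance |VC| = r/sin(θ/2) = 17.326101/sin(42.0302°) = 25.878306
C = V + |VC|·bis = (-28.6208,-9.7643)
T_A = V + ((C−V)·d_A)·d_A = V + 19.2222·d_A = (-39.9463,3.3478)
T_B = V + ((C−V)·d_B)·d_B = V + 19.2222·d_B = (-14.4071,0.1436)
sweep = 180° − θ = 95.9396°

center=(-28.6208,-9.7643) T_A=(-39.9463,3.3478) T_B=(-14.4071,0.1436) sweep=95.9396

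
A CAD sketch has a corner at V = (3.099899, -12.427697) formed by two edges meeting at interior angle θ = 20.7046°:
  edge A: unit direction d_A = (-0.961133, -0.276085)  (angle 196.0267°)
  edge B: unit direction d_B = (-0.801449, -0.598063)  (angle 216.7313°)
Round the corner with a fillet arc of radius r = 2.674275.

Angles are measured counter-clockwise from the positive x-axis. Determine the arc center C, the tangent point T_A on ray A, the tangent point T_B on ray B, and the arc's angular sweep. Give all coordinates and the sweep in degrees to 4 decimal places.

bisector direction at 206.3790° = (-0.895875,-0.444307)
center distance |VC| = r/sin(θ/2) = 2.674275/sin(10.3523°) = 14.881867
C = V + |VC|·bis = (-10.2324,-19.0398)
T_A = V + ((C−V)·d_A)·d_A = V + 14.6396·d_A = (-10.9707,-16.4695)
T_B = V + ((C−V)·d_B)·d_B = V + 14.6396·d_B = (-8.6330,-21.1831)
sweep = 180° − θ = 159.2954°

center=(-10.2324,-19.0398) T_A=(-10.9707,-16.4695) T_B=(-8.6330,-21.1831) sweep=159.2954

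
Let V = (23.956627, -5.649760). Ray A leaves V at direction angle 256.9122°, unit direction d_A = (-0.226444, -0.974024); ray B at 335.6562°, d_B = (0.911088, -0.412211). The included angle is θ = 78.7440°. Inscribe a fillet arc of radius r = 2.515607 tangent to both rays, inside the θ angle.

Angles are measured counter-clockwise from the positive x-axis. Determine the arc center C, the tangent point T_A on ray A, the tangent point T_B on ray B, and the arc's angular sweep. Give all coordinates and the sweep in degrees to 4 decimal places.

bisector direction at 296.2842° = (0.442824,-0.896609)
center distance |VC| = r/sin(θ/2) = 2.515607/sin(39.3720°) = 3.965628
C = V + |VC|·bis = (25.7127,-9.2054)
T_A = V + ((C−V)·d_A)·d_A = V + 3.0656·d_A = (23.2624,-8.6357)
T_B = V + ((C−V)·d_B)·d_B = V + 3.0656·d_B = (26.7497,-6.9134)
sweep = 180° − θ = 101.2560°

center=(25.7127,-9.2054) T_A=(23.2624,-8.6357) T_B=(26.7497,-6.9134) sweep=101.2560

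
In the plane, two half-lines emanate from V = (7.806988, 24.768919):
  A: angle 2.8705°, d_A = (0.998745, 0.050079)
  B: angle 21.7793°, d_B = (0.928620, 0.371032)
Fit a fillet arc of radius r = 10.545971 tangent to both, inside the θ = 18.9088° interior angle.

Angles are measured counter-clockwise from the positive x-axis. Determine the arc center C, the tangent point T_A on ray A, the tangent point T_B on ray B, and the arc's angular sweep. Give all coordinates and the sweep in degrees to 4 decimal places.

bisector direction at 12.3249° = (0.976953,0.213455)
center distance |VC| = r/sin(θ/2) = 10.545971/sin(9.4544°) = 64.201901
C = V + |VC|·bis = (70.5292,38.4731)
T_A = V + ((C−V)·d_A)·d_A = V + 63.3298·d_A = (71.0573,27.9404)
T_B = V + ((C−V)·d_B)·d_B = V + 63.3298·d_B = (66.6163,48.2663)
sweep = 180° − θ = 161.0912°

center=(70.5292,38.4731) T_A=(71.0573,27.9404) T_B=(66.6163,48.2663) sweep=161.0912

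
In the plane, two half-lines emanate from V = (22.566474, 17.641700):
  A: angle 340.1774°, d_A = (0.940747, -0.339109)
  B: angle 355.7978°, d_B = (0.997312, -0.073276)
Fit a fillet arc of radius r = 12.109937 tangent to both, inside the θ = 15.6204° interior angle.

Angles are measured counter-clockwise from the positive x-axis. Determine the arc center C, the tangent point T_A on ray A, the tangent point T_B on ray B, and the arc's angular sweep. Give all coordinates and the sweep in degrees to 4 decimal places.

bisector direction at 347.9876° = (0.978103,-0.208123)
center distance |VC| = r/sin(θ/2) = 12.109937/sin(7.8102°) = 89.114457
C = V + |VC|·bis = (109.7296,-0.9051)
T_A = V + ((C−V)·d_A)·d_A = V + 88.2878·d_A = (105.6230,-12.2975)
T_B = V + ((C−V)·d_B)·d_B = V + 88.2878·d_B = (110.6169,11.1723)
sweep = 180° − θ = 164.3796°

center=(109.7296,-0.9051) T_A=(105.6230,-12.2975) T_B=(110.6169,11.1723) sweep=164.3796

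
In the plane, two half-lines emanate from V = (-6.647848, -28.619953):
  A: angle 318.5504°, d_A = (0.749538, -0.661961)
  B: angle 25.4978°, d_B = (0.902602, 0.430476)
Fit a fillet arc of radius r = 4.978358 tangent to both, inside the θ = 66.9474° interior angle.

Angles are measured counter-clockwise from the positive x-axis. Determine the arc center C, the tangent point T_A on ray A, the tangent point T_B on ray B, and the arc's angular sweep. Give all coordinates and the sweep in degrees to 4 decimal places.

center=(2.2909,-29.8724) T_A=(-1.0046,-33.6038) T_B=(0.1478,-25.3789) sweep=113.0526

bisector direction at 352.0241° = (0.990327,-0.138757)
center distance |VC| = r/sin(θ/2) = 4.978358/sin(33.4737°) = 9.026055
C = V + |VC|·bis = (2.2909,-29.8724)
T_A = V + ((C−V)·d_A)·d_A = V + 7.5290·d_A = (-1.0046,-33.6038)
T_B = V + ((C−V)·d_B)·d_B = V + 7.5290·d_B = (0.1478,-25.3789)
sweep = 180° − θ = 113.0526°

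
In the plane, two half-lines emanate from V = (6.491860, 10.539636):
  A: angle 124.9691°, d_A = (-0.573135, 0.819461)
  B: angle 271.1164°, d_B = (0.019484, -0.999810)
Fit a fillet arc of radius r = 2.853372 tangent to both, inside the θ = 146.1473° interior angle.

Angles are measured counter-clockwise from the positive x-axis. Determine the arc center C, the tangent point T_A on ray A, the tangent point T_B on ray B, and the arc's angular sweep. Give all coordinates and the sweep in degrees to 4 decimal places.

center=(3.6559,9.6159) T_A=(5.9942,11.2512) T_B=(6.5088,9.6714) sweep=33.8527

bisector direction at 198.0427° = (-0.950826,-0.309727)
center distance |VC| = r/sin(θ/2) = 2.853372/sin(73.0737°) = 2.982578
C = V + |VC|·bis = (3.6559,9.6159)
T_A = V + ((C−V)·d_A)·d_A = V + 0.8684·d_A = (5.9942,11.2512)
T_B = V + ((C−V)·d_B)·d_B = V + 0.8684·d_B = (6.5088,9.6714)
sweep = 180° − θ = 33.8527°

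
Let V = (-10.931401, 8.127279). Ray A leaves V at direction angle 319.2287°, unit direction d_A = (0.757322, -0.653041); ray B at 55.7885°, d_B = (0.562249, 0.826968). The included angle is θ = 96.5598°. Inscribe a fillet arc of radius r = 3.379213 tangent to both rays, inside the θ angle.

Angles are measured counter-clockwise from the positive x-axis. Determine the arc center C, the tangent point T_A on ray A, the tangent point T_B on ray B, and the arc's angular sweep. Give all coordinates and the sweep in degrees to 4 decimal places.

center=(-6.4429,8.7189) T_A=(-8.6497,6.1597) T_B=(-9.2374,10.6188) sweep=83.4402

bisector direction at 7.5086° = (0.991425,0.130675)
center distance |VC| = r/sin(θ/2) = 3.379213/sin(48.2799°) = 4.527320
C = V + |VC|·bis = (-6.4429,8.7189)
T_A = V + ((C−V)·d_A)·d_A = V + 3.0129·d_A = (-8.6497,6.1597)
T_B = V + ((C−V)·d_B)·d_B = V + 3.0129·d_B = (-9.2374,10.6188)
sweep = 180° − θ = 83.4402°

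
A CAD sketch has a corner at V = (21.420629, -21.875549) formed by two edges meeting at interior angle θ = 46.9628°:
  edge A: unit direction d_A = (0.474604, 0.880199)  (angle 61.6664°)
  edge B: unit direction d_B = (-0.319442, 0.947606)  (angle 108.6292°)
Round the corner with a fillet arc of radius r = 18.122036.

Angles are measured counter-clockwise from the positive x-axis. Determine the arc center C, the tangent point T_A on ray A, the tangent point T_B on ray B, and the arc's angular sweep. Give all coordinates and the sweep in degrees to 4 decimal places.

bisector direction at 85.1478° = (0.084586,0.996416)
center distance |VC| = r/sin(θ/2) = 18.122036/sin(23.4814°) = 45.481177
C = V + |VC|·bis = (25.2677,23.4426)
T_A = V + ((C−V)·d_A)·d_A = V + 41.7149·d_A = (41.2187,14.8418)
T_B = V + ((C−V)·d_B)·d_B = V + 41.7149·d_B = (8.0951,17.6537)
sweep = 180° − θ = 133.0372°

center=(25.2677,23.4426) T_A=(41.2187,14.8418) T_B=(8.0951,17.6537) sweep=133.0372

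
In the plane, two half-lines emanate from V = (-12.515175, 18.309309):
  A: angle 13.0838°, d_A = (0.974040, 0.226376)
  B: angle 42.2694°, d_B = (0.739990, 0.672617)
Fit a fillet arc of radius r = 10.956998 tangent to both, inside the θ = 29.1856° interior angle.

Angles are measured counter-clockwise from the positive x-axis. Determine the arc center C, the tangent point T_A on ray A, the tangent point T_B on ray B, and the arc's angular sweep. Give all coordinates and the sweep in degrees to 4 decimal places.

bisector direction at 27.6766° = (0.885583,0.464480)
center distance |VC| = r/sin(θ/2) = 10.956998/sin(14.5928°) = 43.489168
C = V + |VC|·bis = (25.9981,38.5092)
T_A = V + ((C−V)·d_A)·d_A = V + 42.0862·d_A = (28.4785,27.8366)
T_B = V + ((C−V)·d_B)·d_B = V + 42.0862·d_B = (18.6282,46.6172)
sweep = 180° − θ = 150.8144°

center=(25.9981,38.5092) T_A=(28.4785,27.8366) T_B=(18.6282,46.6172) sweep=150.8144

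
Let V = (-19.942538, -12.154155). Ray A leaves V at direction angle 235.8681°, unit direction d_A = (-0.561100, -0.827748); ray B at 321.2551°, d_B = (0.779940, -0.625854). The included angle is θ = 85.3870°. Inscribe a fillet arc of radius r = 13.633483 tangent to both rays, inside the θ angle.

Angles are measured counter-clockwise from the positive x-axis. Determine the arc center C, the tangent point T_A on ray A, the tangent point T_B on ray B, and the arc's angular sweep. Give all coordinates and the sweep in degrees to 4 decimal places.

bisector direction at 278.5616° = (0.148873,-0.988856)
center distance |VC| = r/sin(θ/2) = 13.633483/sin(42.6935°) = 20.106120
C = V + |VC|·bis = (-16.9493,-32.0362)
T_A = V + ((C−V)·d_A)·d_A = V + 14.7778·d_A = (-28.2344,-24.3865)
T_B = V + ((C−V)·d_B)·d_B = V + 14.7778·d_B = (-8.4167,-21.4029)
sweep = 180° − θ = 94.6130°

center=(-16.9493,-32.0362) T_A=(-28.2344,-24.3865) T_B=(-8.4167,-21.4029) sweep=94.6130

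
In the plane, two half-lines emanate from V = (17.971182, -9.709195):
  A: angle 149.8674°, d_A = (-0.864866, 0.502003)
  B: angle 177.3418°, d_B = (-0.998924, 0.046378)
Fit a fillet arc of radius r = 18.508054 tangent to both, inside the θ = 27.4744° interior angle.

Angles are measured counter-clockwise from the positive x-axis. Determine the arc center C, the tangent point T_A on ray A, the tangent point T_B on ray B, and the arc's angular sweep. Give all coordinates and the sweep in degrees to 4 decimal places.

bisector direction at 163.6046° = (-0.959337,0.282264)
center distance |VC| = r/sin(θ/2) = 18.508054/sin(13.7372°) = 77.938859
C = V + |VC|·bis = (-56.7984,12.2902)
T_A = V + ((C−V)·d_A)·d_A = V + 75.7094·d_A = (-47.5073,28.2972)
T_B = V + ((C−V)·d_B)·d_B = V + 75.7094·d_B = (-57.6568,-6.1980)
sweep = 180° − θ = 152.5256°

center=(-56.7984,12.2902) T_A=(-47.5073,28.2972) T_B=(-57.6568,-6.1980) sweep=152.5256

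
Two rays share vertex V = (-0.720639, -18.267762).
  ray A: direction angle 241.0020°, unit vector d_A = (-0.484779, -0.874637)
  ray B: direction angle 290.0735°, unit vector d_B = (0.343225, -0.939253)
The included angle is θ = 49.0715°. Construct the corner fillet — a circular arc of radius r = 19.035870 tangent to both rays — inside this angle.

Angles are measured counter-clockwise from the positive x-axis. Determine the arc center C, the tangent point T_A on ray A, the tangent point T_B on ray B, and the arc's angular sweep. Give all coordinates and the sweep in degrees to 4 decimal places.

center=(-4.2872,-63.9696) T_A=(-20.9366,-54.7414) T_B=(13.5923,-57.4360) sweep=130.9285

bisector direction at 265.5377° = (-0.077802,-0.996969)
center distance |VC| = r/sin(θ/2) = 19.035870/sin(24.5358°) = 45.840743
C = V + |VC|·bis = (-4.2872,-63.9696)
T_A = V + ((C−V)·d_A)·d_A = V + 41.7014·d_A = (-20.9366,-54.7414)
T_B = V + ((C−V)·d_B)·d_B = V + 41.7014·d_B = (13.5923,-57.4360)
sweep = 180° − θ = 130.9285°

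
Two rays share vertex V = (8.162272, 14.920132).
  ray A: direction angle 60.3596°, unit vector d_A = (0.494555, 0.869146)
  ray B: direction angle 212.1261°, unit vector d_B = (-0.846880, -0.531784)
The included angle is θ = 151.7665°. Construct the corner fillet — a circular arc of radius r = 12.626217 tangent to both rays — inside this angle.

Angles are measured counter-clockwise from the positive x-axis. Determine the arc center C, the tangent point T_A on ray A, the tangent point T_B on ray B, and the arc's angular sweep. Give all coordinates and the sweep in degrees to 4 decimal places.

center=(-1.2413,23.9244) T_A=(9.7327,17.6800) T_B=(5.4731,13.2315) sweep=28.2335

bisector direction at 136.2429° = (-0.722278,0.691603)
center distance |VC| = r/sin(θ/2) = 12.626217/sin(75.8833°) = 13.019393
C = V + |VC|·bis = (-1.2413,23.9244)
T_A = V + ((C−V)·d_A)·d_A = V + 3.1754·d_A = (9.7327,17.6800)
T_B = V + ((C−V)·d_B)·d_B = V + 3.1754·d_B = (5.4731,13.2315)
sweep = 180° − θ = 28.2335°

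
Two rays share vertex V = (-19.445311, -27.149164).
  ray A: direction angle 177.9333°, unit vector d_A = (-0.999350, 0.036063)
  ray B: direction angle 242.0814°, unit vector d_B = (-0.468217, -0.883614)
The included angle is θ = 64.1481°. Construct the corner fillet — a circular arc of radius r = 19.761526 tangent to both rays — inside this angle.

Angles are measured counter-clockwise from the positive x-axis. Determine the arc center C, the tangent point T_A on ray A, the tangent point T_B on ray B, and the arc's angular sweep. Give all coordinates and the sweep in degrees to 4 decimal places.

bisector direction at 210.0074° = (-0.865961,-0.500111)
center distance |VC| = r/sin(θ/2) = 19.761526/sin(32.0740°) = 37.214639
C = V + |VC|·bis = (-51.6717,-45.7606)
T_A = V + ((C−V)·d_A)·d_A = V + 31.5343·d_A = (-50.9591,-26.0119)
T_B = V + ((C−V)·d_B)·d_B = V + 31.5343·d_B = (-34.2102,-55.0133)
sweep = 180° − θ = 115.8519°

center=(-51.6717,-45.7606) T_A=(-50.9591,-26.0119) T_B=(-34.2102,-55.0133) sweep=115.8519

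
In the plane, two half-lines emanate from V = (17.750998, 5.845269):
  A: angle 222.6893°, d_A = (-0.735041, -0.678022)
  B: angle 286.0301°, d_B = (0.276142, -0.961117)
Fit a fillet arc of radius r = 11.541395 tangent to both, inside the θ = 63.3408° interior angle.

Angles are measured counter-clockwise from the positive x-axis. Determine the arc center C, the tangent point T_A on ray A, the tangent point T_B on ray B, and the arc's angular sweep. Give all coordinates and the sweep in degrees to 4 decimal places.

bisector direction at 254.3597° = (-0.269597,-0.962973)
center distance |VC| = r/sin(θ/2) = 11.541395/sin(31.6704°) = 21.982268
C = V + |VC|·bis = (11.8246,-15.3231)
T_A = V + ((C−V)·d_A)·d_A = V + 18.7087·d_A = (3.9993,-6.8397)
T_B = V + ((C−V)·d_B)·d_B = V + 18.7087·d_B = (22.9173,-12.1360)
sweep = 180° − θ = 116.6592°

center=(11.8246,-15.3231) T_A=(3.9993,-6.8397) T_B=(22.9173,-12.1360) sweep=116.6592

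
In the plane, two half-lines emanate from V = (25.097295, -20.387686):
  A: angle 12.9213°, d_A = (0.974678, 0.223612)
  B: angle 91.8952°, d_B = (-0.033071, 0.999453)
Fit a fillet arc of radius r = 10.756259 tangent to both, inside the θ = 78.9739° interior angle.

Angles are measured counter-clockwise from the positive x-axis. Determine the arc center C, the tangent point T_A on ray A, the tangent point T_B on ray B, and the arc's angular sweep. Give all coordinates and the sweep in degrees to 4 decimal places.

center=(35.4159,-6.9847) T_A=(37.8212,-17.4685) T_B=(24.6656,-7.3404) sweep=101.0261

bisector direction at 52.4082° = (0.610031,0.792377)
center distance |VC| = r/sin(θ/2) = 10.756259/sin(39.4870°) = 16.914951
C = V + |VC|·bis = (35.4159,-6.9847)
T_A = V + ((C−V)·d_A)·d_A = V + 13.0544·d_A = (37.8212,-17.4685)
T_B = V + ((C−V)·d_B)·d_B = V + 13.0544·d_B = (24.6656,-7.3404)
sweep = 180° − θ = 101.0261°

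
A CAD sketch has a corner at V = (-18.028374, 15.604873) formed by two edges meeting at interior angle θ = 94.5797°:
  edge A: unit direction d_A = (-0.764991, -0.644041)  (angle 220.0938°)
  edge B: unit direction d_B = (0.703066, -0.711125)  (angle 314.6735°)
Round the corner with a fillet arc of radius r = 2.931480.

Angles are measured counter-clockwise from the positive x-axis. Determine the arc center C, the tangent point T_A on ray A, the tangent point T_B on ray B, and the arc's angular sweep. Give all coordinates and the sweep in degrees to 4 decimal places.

bisector direction at 267.3836° = (-0.045648,-0.998958)
center distance |VC| = r/sin(θ/2) = 2.931480/sin(47.2899°) = 3.989524
C = V + |VC|·bis = (-18.2105,11.6195)
T_A = V + ((C−V)·d_A)·d_A = V + 2.7061·d_A = (-20.0985,13.8621)
T_B = V + ((C−V)·d_B)·d_B = V + 2.7061·d_B = (-16.1258,13.6805)
sweep = 180° − θ = 85.4203°

center=(-18.2105,11.6195) T_A=(-20.0985,13.8621) T_B=(-16.1258,13.6805) sweep=85.4203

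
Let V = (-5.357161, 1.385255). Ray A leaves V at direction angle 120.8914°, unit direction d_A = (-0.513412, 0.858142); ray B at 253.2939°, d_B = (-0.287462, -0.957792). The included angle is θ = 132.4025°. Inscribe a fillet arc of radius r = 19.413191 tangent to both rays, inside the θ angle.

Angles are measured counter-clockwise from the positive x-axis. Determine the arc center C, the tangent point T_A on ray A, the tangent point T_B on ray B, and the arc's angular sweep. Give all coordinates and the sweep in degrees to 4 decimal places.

center=(-26.4121,-1.2345) T_A=(-9.7529,8.7324) T_B=(-7.8183,-6.8151) sweep=47.5975

bisector direction at 187.0927° = (-0.992348,-0.123474)
center distance |VC| = r/sin(θ/2) = 19.413191/sin(66.2013°) = 21.217333
C = V + |VC|·bis = (-26.4121,-1.2345)
T_A = V + ((C−V)·d_A)·d_A = V + 8.5617·d_A = (-9.7529,8.7324)
T_B = V + ((C−V)·d_B)·d_B = V + 8.5617·d_B = (-7.8183,-6.8151)
sweep = 180° − θ = 47.5975°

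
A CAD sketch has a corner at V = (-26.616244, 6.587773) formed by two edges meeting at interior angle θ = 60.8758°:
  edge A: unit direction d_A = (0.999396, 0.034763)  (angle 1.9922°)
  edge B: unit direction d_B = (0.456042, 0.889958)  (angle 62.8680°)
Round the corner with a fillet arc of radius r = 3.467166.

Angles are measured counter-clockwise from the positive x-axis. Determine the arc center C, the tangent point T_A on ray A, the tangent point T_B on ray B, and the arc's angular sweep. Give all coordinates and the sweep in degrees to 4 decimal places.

center=(-20.8396,10.2580) T_A=(-20.7191,6.7929) T_B=(-23.9253,11.8391) sweep=119.1242

bisector direction at 32.4301° = (0.844046,0.536270)
center distance |VC| = r/sin(θ/2) = 3.467166/sin(30.4379°) = 6.843935
C = V + |VC|·bis = (-20.8396,10.2580)
T_A = V + ((C−V)·d_A)·d_A = V + 5.9007·d_A = (-20.7191,6.7929)
T_B = V + ((C−V)·d_B)·d_B = V + 5.9007·d_B = (-23.9253,11.8391)
sweep = 180° − θ = 119.1242°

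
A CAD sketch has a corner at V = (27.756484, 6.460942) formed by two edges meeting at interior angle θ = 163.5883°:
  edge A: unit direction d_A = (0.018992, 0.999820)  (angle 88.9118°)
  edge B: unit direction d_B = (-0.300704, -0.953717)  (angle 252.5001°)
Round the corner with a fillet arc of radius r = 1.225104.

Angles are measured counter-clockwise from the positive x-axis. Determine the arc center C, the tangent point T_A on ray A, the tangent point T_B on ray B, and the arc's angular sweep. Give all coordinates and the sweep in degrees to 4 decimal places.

center=(26.5350,6.6608) T_A=(27.7598,6.6376) T_B=(27.7034,6.2925) sweep=16.4117

bisector direction at 170.7059° = (-0.986872,0.161501)
center distance |VC| = r/sin(θ/2) = 1.225104/sin(81.7942°) = 1.237777
C = V + |VC|·bis = (26.5350,6.6608)
T_A = V + ((C−V)·d_A)·d_A = V + 0.1767·d_A = (27.7598,6.6376)
T_B = V + ((C−V)·d_B)·d_B = V + 0.1767·d_B = (27.7034,6.2925)
sweep = 180° − θ = 16.4117°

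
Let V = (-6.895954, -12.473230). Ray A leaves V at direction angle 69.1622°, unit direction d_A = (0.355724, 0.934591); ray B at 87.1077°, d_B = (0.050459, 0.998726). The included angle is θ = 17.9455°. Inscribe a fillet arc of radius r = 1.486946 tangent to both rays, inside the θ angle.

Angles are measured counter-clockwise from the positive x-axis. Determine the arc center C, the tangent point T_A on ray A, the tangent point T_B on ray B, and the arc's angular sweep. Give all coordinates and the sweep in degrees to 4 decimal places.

bisector direction at 78.1349° = (0.205607,0.978635)
center distance |VC| = r/sin(θ/2) = 1.486946/sin(8.9727°) = 9.533862
C = V + |VC|·bis = (-4.9357,-3.1431)
T_A = V + ((C−V)·d_A)·d_A = V + 9.4172·d_A = (-3.5460,-3.6720)
T_B = V + ((C−V)·d_B)·d_B = V + 9.4172·d_B = (-6.4208,-3.0680)
sweep = 180° − θ = 162.0545°

center=(-4.9357,-3.1431) T_A=(-3.5460,-3.6720) T_B=(-6.4208,-3.0680) sweep=162.0545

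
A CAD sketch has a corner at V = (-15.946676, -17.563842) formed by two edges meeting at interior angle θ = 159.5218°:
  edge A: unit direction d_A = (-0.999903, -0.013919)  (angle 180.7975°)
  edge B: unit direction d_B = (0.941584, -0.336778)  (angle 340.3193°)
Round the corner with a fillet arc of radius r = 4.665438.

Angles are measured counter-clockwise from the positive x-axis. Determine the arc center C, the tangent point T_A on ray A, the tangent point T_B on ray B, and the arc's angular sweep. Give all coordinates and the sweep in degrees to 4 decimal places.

bisector direction at 260.5584° = (-0.164042,-0.986453)
center distance |VC| = r/sin(θ/2) = 4.665438/sin(79.7609°) = 4.740940
C = V + |VC|·bis = (-16.7244,-22.2406)
T_A = V + ((C−V)·d_A)·d_A = V + 0.8427·d_A = (-16.7893,-17.5756)
T_B = V + ((C−V)·d_B)·d_B = V + 0.8427·d_B = (-15.1532,-17.8477)
sweep = 180° − θ = 20.4782°

center=(-16.7244,-22.2406) T_A=(-16.7893,-17.5756) T_B=(-15.1532,-17.8477) sweep=20.4782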